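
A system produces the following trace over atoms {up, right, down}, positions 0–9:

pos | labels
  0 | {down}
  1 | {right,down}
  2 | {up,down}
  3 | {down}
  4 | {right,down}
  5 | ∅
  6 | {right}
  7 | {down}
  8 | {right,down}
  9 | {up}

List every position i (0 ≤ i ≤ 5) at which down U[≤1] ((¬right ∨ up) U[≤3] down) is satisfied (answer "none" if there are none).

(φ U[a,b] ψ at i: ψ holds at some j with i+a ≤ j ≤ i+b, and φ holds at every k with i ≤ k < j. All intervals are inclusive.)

Evaluate at each i in [0,5]:
  i=0: ✓ (rhs at j=0)
  i=1: ✓ (rhs at j=1)
  i=2: ✓ (rhs at j=2)
  i=3: ✓ (rhs at j=3)
  i=4: ✓ (rhs at j=4)
  i=5: ✗ (no rhs in [5,6])

0, 1, 2, 3, 4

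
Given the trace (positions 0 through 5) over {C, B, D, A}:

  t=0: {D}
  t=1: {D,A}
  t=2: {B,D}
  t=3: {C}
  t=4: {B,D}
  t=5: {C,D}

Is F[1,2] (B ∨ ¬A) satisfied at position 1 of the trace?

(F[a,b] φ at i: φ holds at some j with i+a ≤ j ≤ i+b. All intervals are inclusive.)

Check (B ∨ ¬A) at each j in [2,3]:
  j=2: true
  j=3: true
Found at j=2 → formula holds.

Yes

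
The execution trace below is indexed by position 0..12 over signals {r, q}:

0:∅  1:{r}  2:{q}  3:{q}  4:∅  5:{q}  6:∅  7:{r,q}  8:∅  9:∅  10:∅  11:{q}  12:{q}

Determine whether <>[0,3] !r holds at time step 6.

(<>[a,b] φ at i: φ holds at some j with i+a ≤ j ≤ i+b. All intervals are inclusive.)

Check !r at each j in [6,9]:
  j=6: true
  j=7: false
  j=8: true
  j=9: true
Found at j=6 → formula holds.

Holds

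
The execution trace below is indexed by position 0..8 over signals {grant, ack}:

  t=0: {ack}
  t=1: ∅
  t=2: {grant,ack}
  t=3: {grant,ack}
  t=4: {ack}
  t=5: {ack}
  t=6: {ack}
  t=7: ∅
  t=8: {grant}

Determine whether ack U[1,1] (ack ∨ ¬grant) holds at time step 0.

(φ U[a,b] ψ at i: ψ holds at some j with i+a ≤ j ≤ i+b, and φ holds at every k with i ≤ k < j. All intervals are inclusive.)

Need some j in [1,1] with (ack ∨ ¬grant), and ack at every k in [0,j-1].
  j=1: (ack ∨ ¬grant) holds; ack holds at every k in [0,0] → satisfied.

Holds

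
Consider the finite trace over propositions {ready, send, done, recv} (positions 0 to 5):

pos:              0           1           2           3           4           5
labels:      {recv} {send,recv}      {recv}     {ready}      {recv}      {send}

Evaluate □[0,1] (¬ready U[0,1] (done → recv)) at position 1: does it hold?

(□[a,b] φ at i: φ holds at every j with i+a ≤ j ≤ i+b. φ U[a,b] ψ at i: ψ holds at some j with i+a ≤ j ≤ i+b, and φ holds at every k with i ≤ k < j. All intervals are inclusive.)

Check (¬ready U[0,1] (done → recv)) at every j in [1,2]:
  j=1: holds
  j=2: holds
All positions satisfy it → formula holds.

Holds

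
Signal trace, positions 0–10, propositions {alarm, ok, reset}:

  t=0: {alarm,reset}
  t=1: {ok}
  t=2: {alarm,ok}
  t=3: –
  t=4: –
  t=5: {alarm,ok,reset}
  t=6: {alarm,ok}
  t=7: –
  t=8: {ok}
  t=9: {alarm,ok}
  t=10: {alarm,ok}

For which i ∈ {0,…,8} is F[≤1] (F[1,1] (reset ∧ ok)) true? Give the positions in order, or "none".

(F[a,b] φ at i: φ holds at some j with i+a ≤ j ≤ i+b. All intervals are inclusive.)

Evaluate at each i in [0,8]:
  i=0: ✗ (none in [0,1])
  i=1: ✗ (none in [1,2])
  i=2: ✗ (none in [2,3])
  i=3: ✓ (witness j=4)
  i=4: ✓ (witness j=4)
  i=5: ✗ (none in [5,6])
  i=6: ✗ (none in [6,7])
  i=7: ✗ (none in [7,8])
  i=8: ✗ (none in [8,9])

3, 4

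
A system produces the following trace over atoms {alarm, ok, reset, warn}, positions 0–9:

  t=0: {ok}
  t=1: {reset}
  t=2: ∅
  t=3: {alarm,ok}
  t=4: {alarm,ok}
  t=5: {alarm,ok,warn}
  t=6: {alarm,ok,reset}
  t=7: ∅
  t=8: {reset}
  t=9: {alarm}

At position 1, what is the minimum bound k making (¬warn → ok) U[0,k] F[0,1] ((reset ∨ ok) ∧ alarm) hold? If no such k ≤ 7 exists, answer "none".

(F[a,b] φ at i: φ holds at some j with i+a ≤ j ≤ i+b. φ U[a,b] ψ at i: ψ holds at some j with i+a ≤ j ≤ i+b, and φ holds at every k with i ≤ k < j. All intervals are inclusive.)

Need earliest j ≥ 1 with F[0,1] ((reset ∨ ok) ∧ alarm), and (¬warn → ok) at every k in [1,j-1].
  j=1: rhs fails.
  j=2: rhs holds but lhs fails at k=1.
  j=3: rhs holds but lhs fails at k=1.
  j=4: rhs holds but lhs fails at k=1.
  j=5: rhs holds but lhs fails at k=1.
  j=6: rhs holds but lhs fails at k=1.
  j=7: rhs fails.
  j=8: rhs fails.
No witness within the range → none.

none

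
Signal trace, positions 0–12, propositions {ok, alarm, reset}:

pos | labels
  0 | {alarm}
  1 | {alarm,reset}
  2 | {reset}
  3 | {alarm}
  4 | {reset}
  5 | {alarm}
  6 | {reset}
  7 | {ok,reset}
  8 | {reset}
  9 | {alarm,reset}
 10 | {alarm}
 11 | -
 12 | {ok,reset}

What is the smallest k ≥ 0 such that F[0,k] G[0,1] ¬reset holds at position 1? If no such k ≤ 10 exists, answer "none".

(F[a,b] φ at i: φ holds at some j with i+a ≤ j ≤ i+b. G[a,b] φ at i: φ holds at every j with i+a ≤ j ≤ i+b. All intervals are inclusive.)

9

Scan j = 1,2,… for G[0,1] ¬reset:
  j=1: fails
  j=2: fails
  j=3: fails
  j=4: fails
  j=5: fails
  j=6: fails
  j=7: fails
  j=8: fails
  j=9: fails
  j=10: holds
First hit at j=10, so smallest k = 10-1 = 9.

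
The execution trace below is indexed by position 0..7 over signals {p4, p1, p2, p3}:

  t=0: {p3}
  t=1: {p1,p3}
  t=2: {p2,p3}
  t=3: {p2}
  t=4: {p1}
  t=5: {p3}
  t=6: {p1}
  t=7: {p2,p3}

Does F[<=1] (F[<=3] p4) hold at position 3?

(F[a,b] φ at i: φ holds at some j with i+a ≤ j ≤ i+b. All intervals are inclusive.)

No

Check F[<=3] p4 at each j in [3,4]:
  j=3: fails (none in [3,6])
  j=4: fails (none in [4,7])
No position in the window satisfies it → formula fails.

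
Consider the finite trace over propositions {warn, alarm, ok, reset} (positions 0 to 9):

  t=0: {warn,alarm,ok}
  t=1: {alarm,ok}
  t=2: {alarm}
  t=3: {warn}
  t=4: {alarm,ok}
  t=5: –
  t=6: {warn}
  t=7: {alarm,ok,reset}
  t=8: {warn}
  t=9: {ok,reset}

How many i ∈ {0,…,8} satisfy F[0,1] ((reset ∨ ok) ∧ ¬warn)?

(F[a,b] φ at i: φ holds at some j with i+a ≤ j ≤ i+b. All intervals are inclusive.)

Evaluate at each i in [0,8]:
  i=0: ✓ (witness j=1)
  i=1: ✓ (witness j=1)
  i=2: ✗ (none in [2,3])
  i=3: ✓ (witness j=4)
  i=4: ✓ (witness j=4)
  i=5: ✗ (none in [5,6])
  i=6: ✓ (witness j=7)
  i=7: ✓ (witness j=7)
  i=8: ✓ (witness j=9)
Positions where it holds: {0, 1, 3, 4, 6, 7, 8} → 7.

7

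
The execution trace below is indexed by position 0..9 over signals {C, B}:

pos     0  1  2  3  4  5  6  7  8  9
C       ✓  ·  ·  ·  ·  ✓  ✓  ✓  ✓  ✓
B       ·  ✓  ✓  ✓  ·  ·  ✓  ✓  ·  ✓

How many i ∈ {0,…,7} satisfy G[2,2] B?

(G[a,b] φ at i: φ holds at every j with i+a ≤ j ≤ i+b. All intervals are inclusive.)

Evaluate at each i in [0,7]:
  i=0: ✓ (all of [2,2])
  i=1: ✓ (all of [3,3])
  i=2: ✗ (fails at j=4)
  i=3: ✗ (fails at j=5)
  i=4: ✓ (all of [6,6])
  i=5: ✓ (all of [7,7])
  i=6: ✗ (fails at j=8)
  i=7: ✓ (all of [9,9])
Positions where it holds: {0, 1, 4, 5, 7} → 5.

5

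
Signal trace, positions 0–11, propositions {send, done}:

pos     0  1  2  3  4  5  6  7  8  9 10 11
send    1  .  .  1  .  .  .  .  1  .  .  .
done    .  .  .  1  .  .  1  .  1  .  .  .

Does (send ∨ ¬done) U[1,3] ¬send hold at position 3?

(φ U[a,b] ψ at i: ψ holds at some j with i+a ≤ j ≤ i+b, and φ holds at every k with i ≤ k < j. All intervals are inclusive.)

Need some j in [4,6] with ¬send, and (send ∨ ¬done) at every k in [3,j-1].
  j=4: ¬send holds; (send ∨ ¬done) holds at every k in [3,3] → satisfied.

Yes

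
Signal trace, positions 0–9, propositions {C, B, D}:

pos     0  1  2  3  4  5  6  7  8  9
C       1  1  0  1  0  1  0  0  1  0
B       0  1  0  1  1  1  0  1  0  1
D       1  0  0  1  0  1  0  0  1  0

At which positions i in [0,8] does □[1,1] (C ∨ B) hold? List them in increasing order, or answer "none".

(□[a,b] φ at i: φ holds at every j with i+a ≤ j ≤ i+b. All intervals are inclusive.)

Evaluate at each i in [0,8]:
  i=0: ✓ (all of [1,1])
  i=1: ✗ (fails at j=2)
  i=2: ✓ (all of [3,3])
  i=3: ✓ (all of [4,4])
  i=4: ✓ (all of [5,5])
  i=5: ✗ (fails at j=6)
  i=6: ✓ (all of [7,7])
  i=7: ✓ (all of [8,8])
  i=8: ✓ (all of [9,9])

0, 2, 3, 4, 6, 7, 8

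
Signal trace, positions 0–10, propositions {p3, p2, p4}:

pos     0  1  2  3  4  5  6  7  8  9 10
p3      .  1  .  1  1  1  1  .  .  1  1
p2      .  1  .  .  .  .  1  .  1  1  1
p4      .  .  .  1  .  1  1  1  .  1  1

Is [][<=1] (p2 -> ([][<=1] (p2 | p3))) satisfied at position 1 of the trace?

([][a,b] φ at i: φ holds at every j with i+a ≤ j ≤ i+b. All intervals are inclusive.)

No

Check (p2 -> ([][<=1] (p2 | p3))) at every j in [1,2]:
  j=1: antecedent true; consequent fails at 2 → ✗
  j=2: antecedent false → ✓
Fails at j=1 → formula fails.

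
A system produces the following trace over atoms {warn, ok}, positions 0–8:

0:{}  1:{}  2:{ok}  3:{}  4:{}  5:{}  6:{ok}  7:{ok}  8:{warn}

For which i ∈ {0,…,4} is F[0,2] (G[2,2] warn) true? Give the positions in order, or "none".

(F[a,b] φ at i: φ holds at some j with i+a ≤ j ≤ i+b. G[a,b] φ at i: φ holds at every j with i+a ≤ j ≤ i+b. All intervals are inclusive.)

4

Evaluate at each i in [0,4]:
  i=0: ✗ (none in [0,2])
  i=1: ✗ (none in [1,3])
  i=2: ✗ (none in [2,4])
  i=3: ✗ (none in [3,5])
  i=4: ✓ (witness j=6)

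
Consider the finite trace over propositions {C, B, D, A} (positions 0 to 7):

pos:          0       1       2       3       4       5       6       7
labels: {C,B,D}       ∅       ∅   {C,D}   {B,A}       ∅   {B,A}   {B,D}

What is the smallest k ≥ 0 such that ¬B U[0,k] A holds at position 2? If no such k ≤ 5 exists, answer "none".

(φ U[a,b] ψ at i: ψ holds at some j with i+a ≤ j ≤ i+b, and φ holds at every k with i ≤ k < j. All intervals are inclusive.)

Need earliest j ≥ 2 with A, and ¬B at every k in [2,j-1].
  j=2: rhs fails.
  j=3: rhs fails.
  j=4: rhs holds; lhs holds on [2,3]. k = 2.

2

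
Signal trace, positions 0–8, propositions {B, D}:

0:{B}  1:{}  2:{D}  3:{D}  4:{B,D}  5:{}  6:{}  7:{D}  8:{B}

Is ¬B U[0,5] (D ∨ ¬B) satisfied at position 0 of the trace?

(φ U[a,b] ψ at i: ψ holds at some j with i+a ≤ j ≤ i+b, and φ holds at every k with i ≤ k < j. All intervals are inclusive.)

Need some j in [0,5] with (D ∨ ¬B), and ¬B at every k in [0,j-1].
  j=0: (D ∨ ¬B) false.
  j=1: (D ∨ ¬B) holds, but ¬B fails at k=0 → not this j.
  j=2: (D ∨ ¬B) holds, but ¬B fails at k=0 → not this j.
  j=3: (D ∨ ¬B) holds, but ¬B fails at k=0 → not this j.
  j=4: (D ∨ ¬B) holds, but ¬B fails at k=0 → not this j.
  j=5: (D ∨ ¬B) holds, but ¬B fails at k=0 → not this j.
No j in the window works → until fails.

No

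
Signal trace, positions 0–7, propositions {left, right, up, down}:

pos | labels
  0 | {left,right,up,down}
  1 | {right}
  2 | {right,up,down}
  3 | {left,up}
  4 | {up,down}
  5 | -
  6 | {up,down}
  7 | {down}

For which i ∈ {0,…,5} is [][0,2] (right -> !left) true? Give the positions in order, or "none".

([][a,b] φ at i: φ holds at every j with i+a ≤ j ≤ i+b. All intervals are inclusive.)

Evaluate at each i in [0,5]:
  i=0: ✗ (fails at j=0)
  i=1: ✓ (all of [1,3])
  i=2: ✓ (all of [2,4])
  i=3: ✓ (all of [3,5])
  i=4: ✓ (all of [4,6])
  i=5: ✓ (all of [5,7])

1, 2, 3, 4, 5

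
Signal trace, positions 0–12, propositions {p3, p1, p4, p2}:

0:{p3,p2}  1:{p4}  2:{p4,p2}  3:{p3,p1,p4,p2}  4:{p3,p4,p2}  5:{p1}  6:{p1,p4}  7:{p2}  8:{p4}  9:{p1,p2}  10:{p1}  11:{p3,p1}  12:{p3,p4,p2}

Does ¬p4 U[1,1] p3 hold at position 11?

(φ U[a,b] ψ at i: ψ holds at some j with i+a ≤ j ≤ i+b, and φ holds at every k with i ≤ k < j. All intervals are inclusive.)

Yes

Need some j in [12,12] with p3, and ¬p4 at every k in [11,j-1].
  j=12: p3 holds; ¬p4 holds at every k in [11,11] → satisfied.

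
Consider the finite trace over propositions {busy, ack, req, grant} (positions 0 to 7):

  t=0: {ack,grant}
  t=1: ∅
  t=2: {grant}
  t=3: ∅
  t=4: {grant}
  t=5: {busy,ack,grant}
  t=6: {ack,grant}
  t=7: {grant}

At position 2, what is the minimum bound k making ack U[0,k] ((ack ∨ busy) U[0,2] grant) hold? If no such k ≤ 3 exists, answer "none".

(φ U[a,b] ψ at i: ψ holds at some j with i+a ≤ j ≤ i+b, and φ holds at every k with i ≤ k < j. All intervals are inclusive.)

0

Need earliest j ≥ 2 with ((ack ∨ busy) U[0,2] grant), and ack at every k in [2,j-1].
  j=2: rhs holds (empty prefix). k = 0.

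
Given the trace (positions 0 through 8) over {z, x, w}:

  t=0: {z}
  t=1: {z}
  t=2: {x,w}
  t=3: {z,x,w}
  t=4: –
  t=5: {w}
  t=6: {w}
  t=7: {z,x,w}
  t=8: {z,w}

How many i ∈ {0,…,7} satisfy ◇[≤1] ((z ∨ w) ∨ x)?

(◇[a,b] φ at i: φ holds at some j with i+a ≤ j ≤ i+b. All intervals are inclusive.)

8

Evaluate at each i in [0,7]:
  i=0: ✓ (witness j=0)
  i=1: ✓ (witness j=1)
  i=2: ✓ (witness j=2)
  i=3: ✓ (witness j=3)
  i=4: ✓ (witness j=5)
  i=5: ✓ (witness j=5)
  i=6: ✓ (witness j=6)
  i=7: ✓ (witness j=7)
Positions where it holds: {0, 1, 2, 3, 4, 5, 6, 7} → 8.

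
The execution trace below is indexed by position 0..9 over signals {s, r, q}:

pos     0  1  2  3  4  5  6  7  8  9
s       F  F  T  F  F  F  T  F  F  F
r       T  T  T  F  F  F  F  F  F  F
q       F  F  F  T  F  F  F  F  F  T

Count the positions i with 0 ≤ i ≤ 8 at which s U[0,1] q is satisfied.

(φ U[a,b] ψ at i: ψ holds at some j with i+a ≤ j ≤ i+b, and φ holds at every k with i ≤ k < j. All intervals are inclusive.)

Evaluate at each i in [0,8]:
  i=0: ✗ (no rhs in [0,1])
  i=1: ✗ (no rhs in [1,2])
  i=2: ✓ (rhs at j=3; lhs holds on [2,2])
  i=3: ✓ (rhs at j=3)
  i=4: ✗ (no rhs in [4,5])
  i=5: ✗ (no rhs in [5,6])
  i=6: ✗ (no rhs in [6,7])
  i=7: ✗ (no rhs in [7,8])
  i=8: ✗ (lhs fails at k=8 before rhs at j=9)
Positions where it holds: {2, 3} → 2.

2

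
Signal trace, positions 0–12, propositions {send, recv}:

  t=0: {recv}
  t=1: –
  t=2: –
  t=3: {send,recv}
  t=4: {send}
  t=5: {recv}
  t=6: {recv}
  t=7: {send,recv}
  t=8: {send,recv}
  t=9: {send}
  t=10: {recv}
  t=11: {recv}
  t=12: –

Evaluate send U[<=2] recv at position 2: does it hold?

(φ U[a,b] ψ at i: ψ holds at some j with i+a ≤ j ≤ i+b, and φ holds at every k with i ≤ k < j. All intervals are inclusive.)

Need some j in [2,4] with recv, and send at every k in [2,j-1].
  j=2: recv false.
  j=3: recv holds, but send fails at k=2 → not this j.
  j=4: recv false.
No j in the window works → until fails.

Does not hold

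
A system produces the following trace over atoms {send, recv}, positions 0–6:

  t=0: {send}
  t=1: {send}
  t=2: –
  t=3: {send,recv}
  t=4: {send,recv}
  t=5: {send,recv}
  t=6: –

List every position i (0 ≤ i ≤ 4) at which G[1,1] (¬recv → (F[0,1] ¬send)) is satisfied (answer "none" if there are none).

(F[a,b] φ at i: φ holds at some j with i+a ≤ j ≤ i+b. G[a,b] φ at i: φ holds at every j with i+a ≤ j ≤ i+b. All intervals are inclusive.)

0, 1, 2, 3, 4

Evaluate at each i in [0,4]:
  i=0: ✓ (all of [1,1])
  i=1: ✓ (all of [2,2])
  i=2: ✓ (all of [3,3])
  i=3: ✓ (all of [4,4])
  i=4: ✓ (all of [5,5])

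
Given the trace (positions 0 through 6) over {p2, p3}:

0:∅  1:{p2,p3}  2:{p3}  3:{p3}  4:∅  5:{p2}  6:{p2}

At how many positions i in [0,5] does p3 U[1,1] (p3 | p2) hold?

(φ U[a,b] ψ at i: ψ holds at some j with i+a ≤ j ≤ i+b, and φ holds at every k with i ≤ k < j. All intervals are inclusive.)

2

Evaluate at each i in [0,5]:
  i=0: ✗ (lhs fails at k=0 before rhs at j=1)
  i=1: ✓ (rhs at j=2; lhs holds on [1,1])
  i=2: ✓ (rhs at j=3; lhs holds on [2,2])
  i=3: ✗ (no rhs in [4,4])
  i=4: ✗ (lhs fails at k=4 before rhs at j=5)
  i=5: ✗ (lhs fails at k=5 before rhs at j=6)
Positions where it holds: {1, 2} → 2.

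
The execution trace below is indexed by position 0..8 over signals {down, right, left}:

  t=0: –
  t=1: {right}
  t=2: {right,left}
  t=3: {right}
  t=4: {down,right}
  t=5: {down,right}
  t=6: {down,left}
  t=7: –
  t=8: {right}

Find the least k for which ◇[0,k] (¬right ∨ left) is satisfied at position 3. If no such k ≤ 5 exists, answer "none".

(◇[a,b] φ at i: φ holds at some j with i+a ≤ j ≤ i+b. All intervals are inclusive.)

3

Scan j = 3,4,… for (¬right ∨ left):
  j=3: fails
  j=4: fails
  j=5: fails
  j=6: holds
First hit at j=6, so smallest k = 6-3 = 3.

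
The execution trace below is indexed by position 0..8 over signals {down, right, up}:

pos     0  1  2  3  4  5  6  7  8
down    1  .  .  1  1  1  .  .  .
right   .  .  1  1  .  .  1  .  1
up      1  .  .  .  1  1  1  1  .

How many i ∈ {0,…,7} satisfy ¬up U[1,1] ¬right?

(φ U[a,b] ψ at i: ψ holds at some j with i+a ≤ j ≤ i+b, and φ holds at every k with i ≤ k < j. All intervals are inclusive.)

Evaluate at each i in [0,7]:
  i=0: ✗ (lhs fails at k=0 before rhs at j=1)
  i=1: ✗ (no rhs in [2,2])
  i=2: ✗ (no rhs in [3,3])
  i=3: ✓ (rhs at j=4; lhs holds on [3,3])
  i=4: ✗ (lhs fails at k=4 before rhs at j=5)
  i=5: ✗ (no rhs in [6,6])
  i=6: ✗ (lhs fails at k=6 before rhs at j=7)
  i=7: ✗ (no rhs in [8,8])
Positions where it holds: {3} → 1.

1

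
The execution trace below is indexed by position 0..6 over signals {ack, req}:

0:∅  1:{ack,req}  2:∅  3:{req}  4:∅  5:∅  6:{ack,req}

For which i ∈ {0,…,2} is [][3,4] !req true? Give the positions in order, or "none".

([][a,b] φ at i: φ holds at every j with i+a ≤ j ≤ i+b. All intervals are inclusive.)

1

Evaluate at each i in [0,2]:
  i=0: ✗ (fails at j=3)
  i=1: ✓ (all of [4,5])
  i=2: ✗ (fails at j=6)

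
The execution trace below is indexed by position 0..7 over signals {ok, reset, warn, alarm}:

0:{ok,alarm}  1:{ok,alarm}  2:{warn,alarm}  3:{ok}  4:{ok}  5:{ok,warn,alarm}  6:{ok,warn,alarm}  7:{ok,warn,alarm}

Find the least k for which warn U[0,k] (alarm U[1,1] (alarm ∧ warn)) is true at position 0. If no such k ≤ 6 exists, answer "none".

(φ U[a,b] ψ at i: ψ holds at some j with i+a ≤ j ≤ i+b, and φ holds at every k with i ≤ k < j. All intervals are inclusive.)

Need earliest j ≥ 0 with (alarm U[1,1] (alarm ∧ warn)), and warn at every k in [0,j-1].
  j=0: rhs fails.
  j=1: rhs holds but lhs fails at k=0.
  j=2: rhs fails.
  j=3: rhs fails.
  j=4: rhs fails.
  j=5: rhs holds but lhs fails at k=0.
  j=6: rhs holds but lhs fails at k=0.
No witness within the range → none.

none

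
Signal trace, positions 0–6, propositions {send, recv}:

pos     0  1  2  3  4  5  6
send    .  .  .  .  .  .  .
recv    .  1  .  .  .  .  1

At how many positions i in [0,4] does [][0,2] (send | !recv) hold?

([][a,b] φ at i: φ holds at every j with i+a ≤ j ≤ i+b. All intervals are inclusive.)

2

Evaluate at each i in [0,4]:
  i=0: ✗ (fails at j=1)
  i=1: ✗ (fails at j=1)
  i=2: ✓ (all of [2,4])
  i=3: ✓ (all of [3,5])
  i=4: ✗ (fails at j=6)
Positions where it holds: {2, 3} → 2.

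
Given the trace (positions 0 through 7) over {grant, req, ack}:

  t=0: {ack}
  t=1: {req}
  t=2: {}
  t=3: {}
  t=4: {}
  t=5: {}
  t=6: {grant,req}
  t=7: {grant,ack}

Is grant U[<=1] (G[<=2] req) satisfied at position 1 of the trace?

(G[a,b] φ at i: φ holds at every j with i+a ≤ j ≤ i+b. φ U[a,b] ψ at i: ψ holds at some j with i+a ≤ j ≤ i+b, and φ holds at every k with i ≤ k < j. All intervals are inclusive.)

Does not hold

Need some j in [1,2] with G[<=2] req, and grant at every k in [1,j-1].
  j=1: G[<=2] req — fails at 2.
  j=2: G[<=2] req — fails at 2.
No j in the window works → until fails.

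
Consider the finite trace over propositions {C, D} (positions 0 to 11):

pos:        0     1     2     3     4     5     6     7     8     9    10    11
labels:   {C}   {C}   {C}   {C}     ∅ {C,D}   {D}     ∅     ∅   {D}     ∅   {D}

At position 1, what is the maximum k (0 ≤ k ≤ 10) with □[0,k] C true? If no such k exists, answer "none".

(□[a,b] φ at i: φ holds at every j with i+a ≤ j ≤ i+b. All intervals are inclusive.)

2

C must hold from j=1 onward; find where it first fails.
  j=1: holds
  j=2: holds
  j=3: holds
  j=4: fails
Holds on [1,3], so largest k = 2.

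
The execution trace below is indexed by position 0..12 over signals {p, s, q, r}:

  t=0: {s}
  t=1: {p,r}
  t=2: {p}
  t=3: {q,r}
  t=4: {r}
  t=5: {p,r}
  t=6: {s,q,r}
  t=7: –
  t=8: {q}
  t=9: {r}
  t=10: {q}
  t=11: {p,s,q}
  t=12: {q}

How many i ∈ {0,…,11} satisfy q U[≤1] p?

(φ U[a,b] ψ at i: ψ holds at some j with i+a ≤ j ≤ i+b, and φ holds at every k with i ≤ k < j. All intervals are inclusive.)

5

Evaluate at each i in [0,11]:
  i=0: ✗ (lhs fails at k=0 before rhs at j=1)
  i=1: ✓ (rhs at j=1)
  i=2: ✓ (rhs at j=2)
  i=3: ✗ (no rhs in [3,4])
  i=4: ✗ (lhs fails at k=4 before rhs at j=5)
  i=5: ✓ (rhs at j=5)
  i=6: ✗ (no rhs in [6,7])
  i=7: ✗ (no rhs in [7,8])
  i=8: ✗ (no rhs in [8,9])
  i=9: ✗ (no rhs in [9,10])
  i=10: ✓ (rhs at j=11; lhs holds on [10,10])
  i=11: ✓ (rhs at j=11)
Positions where it holds: {1, 2, 5, 10, 11} → 5.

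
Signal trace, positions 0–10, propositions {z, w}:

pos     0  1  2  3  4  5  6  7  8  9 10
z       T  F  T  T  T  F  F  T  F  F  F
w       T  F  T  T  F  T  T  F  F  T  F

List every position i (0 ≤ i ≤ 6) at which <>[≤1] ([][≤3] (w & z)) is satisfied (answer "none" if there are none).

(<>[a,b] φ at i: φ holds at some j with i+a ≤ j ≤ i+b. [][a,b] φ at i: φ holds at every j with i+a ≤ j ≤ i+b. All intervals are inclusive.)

Evaluate at each i in [0,6]:
  i=0: ✗ (none in [0,1])
  i=1: ✗ (none in [1,2])
  i=2: ✗ (none in [2,3])
  i=3: ✗ (none in [3,4])
  i=4: ✗ (none in [4,5])
  i=5: ✗ (none in [5,6])
  i=6: ✗ (none in [6,7])

none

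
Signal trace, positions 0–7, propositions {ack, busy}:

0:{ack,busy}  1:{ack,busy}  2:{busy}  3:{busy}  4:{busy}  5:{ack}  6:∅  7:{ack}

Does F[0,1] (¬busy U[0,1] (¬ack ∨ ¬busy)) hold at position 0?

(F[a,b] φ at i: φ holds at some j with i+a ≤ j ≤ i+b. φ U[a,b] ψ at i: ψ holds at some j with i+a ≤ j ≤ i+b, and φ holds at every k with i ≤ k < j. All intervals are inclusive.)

Check (¬busy U[0,1] (¬ack ∨ ¬busy)) at each j in [0,1]:
  j=0: fails
  j=1: fails
No position in the window satisfies it → formula fails.

False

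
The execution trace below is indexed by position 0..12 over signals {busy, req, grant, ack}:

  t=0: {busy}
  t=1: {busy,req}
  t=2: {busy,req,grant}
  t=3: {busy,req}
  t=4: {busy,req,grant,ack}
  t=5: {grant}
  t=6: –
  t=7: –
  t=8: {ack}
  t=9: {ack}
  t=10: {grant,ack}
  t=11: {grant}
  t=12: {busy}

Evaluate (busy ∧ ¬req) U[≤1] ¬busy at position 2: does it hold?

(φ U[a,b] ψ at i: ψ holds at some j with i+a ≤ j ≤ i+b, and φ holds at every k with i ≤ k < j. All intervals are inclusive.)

Need some j in [2,3] with ¬busy, and (busy ∧ ¬req) at every k in [2,j-1].
  j=2: ¬busy false.
  j=3: ¬busy false.
No j in the window works → until fails.

No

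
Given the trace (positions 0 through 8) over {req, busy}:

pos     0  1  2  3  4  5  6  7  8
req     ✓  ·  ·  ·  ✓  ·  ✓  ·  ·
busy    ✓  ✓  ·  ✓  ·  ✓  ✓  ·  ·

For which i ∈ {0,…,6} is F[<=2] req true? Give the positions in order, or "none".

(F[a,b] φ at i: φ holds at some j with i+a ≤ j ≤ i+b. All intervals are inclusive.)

Evaluate at each i in [0,6]:
  i=0: ✓ (witness j=0)
  i=1: ✗ (none in [1,3])
  i=2: ✓ (witness j=4)
  i=3: ✓ (witness j=4)
  i=4: ✓ (witness j=4)
  i=5: ✓ (witness j=6)
  i=6: ✓ (witness j=6)

0, 2, 3, 4, 5, 6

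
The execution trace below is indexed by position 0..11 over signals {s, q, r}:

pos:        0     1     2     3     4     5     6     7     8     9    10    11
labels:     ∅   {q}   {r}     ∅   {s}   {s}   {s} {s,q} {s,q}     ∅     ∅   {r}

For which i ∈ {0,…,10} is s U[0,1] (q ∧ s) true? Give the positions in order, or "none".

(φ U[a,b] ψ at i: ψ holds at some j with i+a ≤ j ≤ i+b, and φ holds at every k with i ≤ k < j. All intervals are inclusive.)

Evaluate at each i in [0,10]:
  i=0: ✗ (no rhs in [0,1])
  i=1: ✗ (no rhs in [1,2])
  i=2: ✗ (no rhs in [2,3])
  i=3: ✗ (no rhs in [3,4])
  i=4: ✗ (no rhs in [4,5])
  i=5: ✗ (no rhs in [5,6])
  i=6: ✓ (rhs at j=7; lhs holds on [6,6])
  i=7: ✓ (rhs at j=7)
  i=8: ✓ (rhs at j=8)
  i=9: ✗ (no rhs in [9,10])
  i=10: ✗ (no rhs in [10,11])

6, 7, 8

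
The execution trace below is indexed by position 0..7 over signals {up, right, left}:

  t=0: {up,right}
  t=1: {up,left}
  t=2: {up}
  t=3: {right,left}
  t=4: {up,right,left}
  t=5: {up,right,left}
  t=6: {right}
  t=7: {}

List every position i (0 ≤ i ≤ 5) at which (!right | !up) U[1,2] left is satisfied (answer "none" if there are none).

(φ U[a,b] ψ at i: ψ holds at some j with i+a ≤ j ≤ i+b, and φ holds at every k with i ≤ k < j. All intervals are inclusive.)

Evaluate at each i in [0,5]:
  i=0: ✗ (lhs fails at k=0 before rhs at j=1)
  i=1: ✓ (rhs at j=3; lhs holds on [1,2])
  i=2: ✓ (rhs at j=3; lhs holds on [2,2])
  i=3: ✓ (rhs at j=4; lhs holds on [3,3])
  i=4: ✗ (lhs fails at k=4 before rhs at j=5)
  i=5: ✗ (no rhs in [6,7])

1, 2, 3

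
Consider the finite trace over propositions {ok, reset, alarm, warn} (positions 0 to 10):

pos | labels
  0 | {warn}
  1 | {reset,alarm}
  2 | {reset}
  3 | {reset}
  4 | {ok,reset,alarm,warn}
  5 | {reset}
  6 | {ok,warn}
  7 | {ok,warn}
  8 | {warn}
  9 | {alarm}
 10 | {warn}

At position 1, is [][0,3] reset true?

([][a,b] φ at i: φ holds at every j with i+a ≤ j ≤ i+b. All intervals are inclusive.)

Check reset at every j in [1,4]:
  j=1: true
  j=2: true
  j=3: true
  j=4: true
All positions satisfy it → formula holds.

Yes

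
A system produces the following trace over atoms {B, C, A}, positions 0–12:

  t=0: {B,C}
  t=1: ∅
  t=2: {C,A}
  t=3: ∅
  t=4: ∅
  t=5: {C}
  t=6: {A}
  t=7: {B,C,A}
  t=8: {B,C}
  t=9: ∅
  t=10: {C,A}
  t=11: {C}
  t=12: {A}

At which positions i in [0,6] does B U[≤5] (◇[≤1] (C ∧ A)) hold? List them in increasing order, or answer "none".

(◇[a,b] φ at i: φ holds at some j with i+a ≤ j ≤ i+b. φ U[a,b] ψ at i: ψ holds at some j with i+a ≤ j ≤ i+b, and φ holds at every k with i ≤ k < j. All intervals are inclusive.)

0, 1, 2, 6

Evaluate at each i in [0,6]:
  i=0: ✓ (rhs at j=1; lhs holds on [0,0])
  i=1: ✓ (rhs at j=1)
  i=2: ✓ (rhs at j=2)
  i=3: ✗ (lhs fails at k=3 before rhs at j=6)
  i=4: ✗ (lhs fails at k=4 before rhs at j=6)
  i=5: ✗ (lhs fails at k=5 before rhs at j=6)
  i=6: ✓ (rhs at j=6)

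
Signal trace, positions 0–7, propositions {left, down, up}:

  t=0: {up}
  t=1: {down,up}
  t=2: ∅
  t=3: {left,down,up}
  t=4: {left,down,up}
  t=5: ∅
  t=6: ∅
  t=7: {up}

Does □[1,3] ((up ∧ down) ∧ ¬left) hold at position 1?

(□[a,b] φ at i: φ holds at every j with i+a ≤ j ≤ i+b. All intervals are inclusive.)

False

Check ((up ∧ down) ∧ ¬left) at every j in [2,4]:
  j=2: false
  j=3: false
  j=4: false
Fails at j=2 → formula fails.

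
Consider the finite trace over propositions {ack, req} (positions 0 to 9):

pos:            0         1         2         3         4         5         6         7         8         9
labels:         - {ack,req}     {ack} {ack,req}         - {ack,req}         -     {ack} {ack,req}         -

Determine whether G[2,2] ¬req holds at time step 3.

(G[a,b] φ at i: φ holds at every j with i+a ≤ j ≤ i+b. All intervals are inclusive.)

No

Check ¬req at every j in [5,5]:
  j=5: false
Fails at j=5 → formula fails.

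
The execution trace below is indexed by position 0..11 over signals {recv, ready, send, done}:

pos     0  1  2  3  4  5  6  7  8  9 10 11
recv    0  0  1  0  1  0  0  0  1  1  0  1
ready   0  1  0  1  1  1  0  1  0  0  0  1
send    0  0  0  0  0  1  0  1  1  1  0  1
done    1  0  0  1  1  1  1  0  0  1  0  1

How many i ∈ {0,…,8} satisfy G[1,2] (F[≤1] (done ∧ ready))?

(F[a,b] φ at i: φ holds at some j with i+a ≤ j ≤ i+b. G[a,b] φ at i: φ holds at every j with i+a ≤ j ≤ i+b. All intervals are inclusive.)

3

Evaluate at each i in [0,8]:
  i=0: ✗ (fails at j=1)
  i=1: ✓ (all of [2,3])
  i=2: ✓ (all of [3,4])
  i=3: ✓ (all of [4,5])
  i=4: ✗ (fails at j=6)
  i=5: ✗ (fails at j=6)
  i=6: ✗ (fails at j=7)
  i=7: ✗ (fails at j=8)
  i=8: ✗ (fails at j=9)
Positions where it holds: {1, 2, 3} → 3.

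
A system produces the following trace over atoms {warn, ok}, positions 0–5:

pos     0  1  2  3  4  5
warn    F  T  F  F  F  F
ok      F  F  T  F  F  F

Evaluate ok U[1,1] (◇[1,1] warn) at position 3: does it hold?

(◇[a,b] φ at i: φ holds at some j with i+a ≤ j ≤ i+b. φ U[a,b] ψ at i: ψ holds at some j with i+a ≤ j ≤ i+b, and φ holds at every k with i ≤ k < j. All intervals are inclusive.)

False

Need some j in [4,4] with ◇[1,1] warn, and ok at every k in [3,j-1].
  j=4: ◇[1,1] warn — fails (none in [5,5]).
No j in the window works → until fails.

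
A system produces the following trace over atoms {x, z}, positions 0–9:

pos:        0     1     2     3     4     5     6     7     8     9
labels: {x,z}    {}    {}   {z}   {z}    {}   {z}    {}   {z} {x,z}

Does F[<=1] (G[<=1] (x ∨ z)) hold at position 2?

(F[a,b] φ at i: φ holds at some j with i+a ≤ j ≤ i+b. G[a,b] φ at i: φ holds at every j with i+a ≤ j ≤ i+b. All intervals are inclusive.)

Holds

Check G[<=1] (x ∨ z) at each j in [2,3]:
  j=2: fails at 2
  j=3: holds on [3,4]
Found at j=3 → formula holds.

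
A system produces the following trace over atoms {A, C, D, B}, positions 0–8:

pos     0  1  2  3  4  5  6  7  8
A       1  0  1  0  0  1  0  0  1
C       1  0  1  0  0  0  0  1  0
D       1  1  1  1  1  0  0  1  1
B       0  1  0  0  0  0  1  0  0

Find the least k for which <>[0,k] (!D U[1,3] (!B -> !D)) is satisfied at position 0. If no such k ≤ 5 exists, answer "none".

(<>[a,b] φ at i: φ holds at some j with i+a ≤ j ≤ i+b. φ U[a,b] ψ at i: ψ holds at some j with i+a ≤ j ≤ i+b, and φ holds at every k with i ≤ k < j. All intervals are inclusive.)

5

Scan j = 0,1,… for (!D U[1,3] (!B -> !D)):
  j=0: fails
  j=1: fails
  j=2: fails
  j=3: fails
  j=4: fails
  j=5: holds
First hit at j=5, so smallest k = 5-0 = 5.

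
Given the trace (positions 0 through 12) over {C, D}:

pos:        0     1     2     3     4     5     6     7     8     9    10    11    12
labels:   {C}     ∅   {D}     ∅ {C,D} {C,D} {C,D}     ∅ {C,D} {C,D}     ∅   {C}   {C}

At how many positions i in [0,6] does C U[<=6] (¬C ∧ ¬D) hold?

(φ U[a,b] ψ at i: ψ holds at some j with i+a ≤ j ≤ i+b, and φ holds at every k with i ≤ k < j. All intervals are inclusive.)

6

Evaluate at each i in [0,6]:
  i=0: ✓ (rhs at j=1; lhs holds on [0,0])
  i=1: ✓ (rhs at j=1)
  i=2: ✗ (lhs fails at k=2 before rhs at j=3)
  i=3: ✓ (rhs at j=3)
  i=4: ✓ (rhs at j=7; lhs holds on [4,6])
  i=5: ✓ (rhs at j=7; lhs holds on [5,6])
  i=6: ✓ (rhs at j=7; lhs holds on [6,6])
Positions where it holds: {0, 1, 3, 4, 5, 6} → 6.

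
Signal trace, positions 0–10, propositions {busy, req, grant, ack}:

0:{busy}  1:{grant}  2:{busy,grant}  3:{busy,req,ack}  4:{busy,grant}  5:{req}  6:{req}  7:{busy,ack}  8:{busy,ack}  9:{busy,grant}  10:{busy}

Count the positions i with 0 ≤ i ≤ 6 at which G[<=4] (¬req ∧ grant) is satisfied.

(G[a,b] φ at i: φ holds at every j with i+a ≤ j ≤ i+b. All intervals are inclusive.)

Evaluate at each i in [0,6]:
  i=0: ✗ (fails at j=0)
  i=1: ✗ (fails at j=3)
  i=2: ✗ (fails at j=3)
  i=3: ✗ (fails at j=3)
  i=4: ✗ (fails at j=5)
  i=5: ✗ (fails at j=5)
  i=6: ✗ (fails at j=6)
Positions where it holds: {} → 0.

0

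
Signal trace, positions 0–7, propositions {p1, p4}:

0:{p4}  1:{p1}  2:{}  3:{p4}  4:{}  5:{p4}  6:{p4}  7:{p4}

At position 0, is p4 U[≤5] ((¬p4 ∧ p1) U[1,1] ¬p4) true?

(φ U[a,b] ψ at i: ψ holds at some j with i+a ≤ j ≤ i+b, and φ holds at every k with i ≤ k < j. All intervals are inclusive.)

True

Need some j in [0,5] with ((¬p4 ∧ p1) U[1,1] ¬p4), and p4 at every k in [0,j-1].
  j=0: ((¬p4 ∧ p1) U[1,1] ¬p4) — fails.
  j=1: ((¬p4 ∧ p1) U[1,1] ¬p4) holds; p4 holds at every k in [0,0] → satisfied.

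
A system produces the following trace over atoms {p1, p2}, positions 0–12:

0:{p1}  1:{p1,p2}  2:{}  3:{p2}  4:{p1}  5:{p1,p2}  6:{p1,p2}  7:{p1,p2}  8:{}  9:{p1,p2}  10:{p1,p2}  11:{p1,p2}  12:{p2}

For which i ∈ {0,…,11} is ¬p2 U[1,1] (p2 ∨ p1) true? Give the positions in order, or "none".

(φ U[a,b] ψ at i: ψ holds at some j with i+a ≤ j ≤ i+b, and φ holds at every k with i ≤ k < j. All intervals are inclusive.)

0, 2, 4, 8

Evaluate at each i in [0,11]:
  i=0: ✓ (rhs at j=1; lhs holds on [0,0])
  i=1: ✗ (no rhs in [2,2])
  i=2: ✓ (rhs at j=3; lhs holds on [2,2])
  i=3: ✗ (lhs fails at k=3 before rhs at j=4)
  i=4: ✓ (rhs at j=5; lhs holds on [4,4])
  i=5: ✗ (lhs fails at k=5 before rhs at j=6)
  i=6: ✗ (lhs fails at k=6 before rhs at j=7)
  i=7: ✗ (no rhs in [8,8])
  i=8: ✓ (rhs at j=9; lhs holds on [8,8])
  i=9: ✗ (lhs fails at k=9 before rhs at j=10)
  i=10: ✗ (lhs fails at k=10 before rhs at j=11)
  i=11: ✗ (lhs fails at k=11 before rhs at j=12)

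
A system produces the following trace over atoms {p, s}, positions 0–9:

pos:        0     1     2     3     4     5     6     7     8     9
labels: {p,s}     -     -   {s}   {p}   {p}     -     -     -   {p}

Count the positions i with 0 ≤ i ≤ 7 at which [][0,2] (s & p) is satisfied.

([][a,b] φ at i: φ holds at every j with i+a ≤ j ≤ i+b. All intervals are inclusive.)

0

Evaluate at each i in [0,7]:
  i=0: ✗ (fails at j=1)
  i=1: ✗ (fails at j=1)
  i=2: ✗ (fails at j=2)
  i=3: ✗ (fails at j=3)
  i=4: ✗ (fails at j=4)
  i=5: ✗ (fails at j=5)
  i=6: ✗ (fails at j=6)
  i=7: ✗ (fails at j=7)
Positions where it holds: {} → 0.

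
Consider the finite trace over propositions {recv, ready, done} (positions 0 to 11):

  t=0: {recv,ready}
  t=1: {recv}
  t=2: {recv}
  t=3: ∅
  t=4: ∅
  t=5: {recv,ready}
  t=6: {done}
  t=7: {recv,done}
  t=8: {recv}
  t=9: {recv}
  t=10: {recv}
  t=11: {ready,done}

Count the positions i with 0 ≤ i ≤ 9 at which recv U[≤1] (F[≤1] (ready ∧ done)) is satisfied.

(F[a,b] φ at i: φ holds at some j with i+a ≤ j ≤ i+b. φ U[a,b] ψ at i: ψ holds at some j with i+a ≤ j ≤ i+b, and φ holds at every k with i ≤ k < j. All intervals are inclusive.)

1

Evaluate at each i in [0,9]:
  i=0: ✗ (no rhs in [0,1])
  i=1: ✗ (no rhs in [1,2])
  i=2: ✗ (no rhs in [2,3])
  i=3: ✗ (no rhs in [3,4])
  i=4: ✗ (no rhs in [4,5])
  i=5: ✗ (no rhs in [5,6])
  i=6: ✗ (no rhs in [6,7])
  i=7: ✗ (no rhs in [7,8])
  i=8: ✗ (no rhs in [8,9])
  i=9: ✓ (rhs at j=10; lhs holds on [9,9])
Positions where it holds: {9} → 1.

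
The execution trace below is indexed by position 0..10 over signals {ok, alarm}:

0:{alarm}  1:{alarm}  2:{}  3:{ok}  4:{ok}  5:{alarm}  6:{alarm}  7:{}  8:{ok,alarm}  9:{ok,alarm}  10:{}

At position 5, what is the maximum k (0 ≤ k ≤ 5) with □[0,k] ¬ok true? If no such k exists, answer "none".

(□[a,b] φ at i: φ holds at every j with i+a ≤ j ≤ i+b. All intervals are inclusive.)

¬ok must hold from j=5 onward; find where it first fails.
  j=5: holds
  j=6: holds
  j=7: holds
  j=8: fails
Holds on [5,7], so largest k = 2.

2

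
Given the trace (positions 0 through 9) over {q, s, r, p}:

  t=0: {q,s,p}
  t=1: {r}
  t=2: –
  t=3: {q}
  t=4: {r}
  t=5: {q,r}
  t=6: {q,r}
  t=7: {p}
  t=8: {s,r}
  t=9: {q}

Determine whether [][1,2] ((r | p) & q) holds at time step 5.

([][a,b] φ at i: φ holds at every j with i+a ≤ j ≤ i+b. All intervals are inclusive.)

False

Check ((r | p) & q) at every j in [6,7]:
  j=6: true
  j=7: false
Fails at j=7 → formula fails.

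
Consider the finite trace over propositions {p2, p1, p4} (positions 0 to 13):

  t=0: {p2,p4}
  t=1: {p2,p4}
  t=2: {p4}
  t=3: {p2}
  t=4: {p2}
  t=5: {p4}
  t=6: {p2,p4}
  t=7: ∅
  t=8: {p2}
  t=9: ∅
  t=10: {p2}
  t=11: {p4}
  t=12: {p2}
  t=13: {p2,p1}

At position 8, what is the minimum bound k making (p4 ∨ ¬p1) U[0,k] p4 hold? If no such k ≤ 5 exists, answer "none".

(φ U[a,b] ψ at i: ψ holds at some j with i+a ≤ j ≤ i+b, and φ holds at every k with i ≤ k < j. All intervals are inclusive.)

3

Need earliest j ≥ 8 with p4, and (p4 ∨ ¬p1) at every k in [8,j-1].
  j=8: rhs fails.
  j=9: rhs fails.
  j=10: rhs fails.
  j=11: rhs holds; lhs holds on [8,10]. k = 3.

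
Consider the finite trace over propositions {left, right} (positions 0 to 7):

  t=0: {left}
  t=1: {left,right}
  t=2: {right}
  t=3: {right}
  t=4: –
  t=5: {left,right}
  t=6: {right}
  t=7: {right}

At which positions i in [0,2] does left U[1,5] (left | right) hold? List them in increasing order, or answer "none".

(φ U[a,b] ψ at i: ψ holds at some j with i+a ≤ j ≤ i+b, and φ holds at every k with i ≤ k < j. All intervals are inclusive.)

Evaluate at each i in [0,2]:
  i=0: ✓ (rhs at j=1; lhs holds on [0,0])
  i=1: ✓ (rhs at j=2; lhs holds on [1,1])
  i=2: ✗ (lhs fails at k=2 before rhs at j=3)

0, 1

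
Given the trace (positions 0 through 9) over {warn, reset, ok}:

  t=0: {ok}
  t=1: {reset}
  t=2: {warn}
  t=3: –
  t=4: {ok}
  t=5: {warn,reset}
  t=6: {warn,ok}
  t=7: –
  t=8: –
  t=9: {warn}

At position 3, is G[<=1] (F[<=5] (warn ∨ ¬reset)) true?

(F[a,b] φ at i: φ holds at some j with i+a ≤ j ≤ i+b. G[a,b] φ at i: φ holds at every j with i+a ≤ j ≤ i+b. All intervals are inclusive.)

Check F[<=5] (warn ∨ ¬reset) at every j in [3,4]:
  j=3: holds (witness at 3)
  j=4: holds (witness at 4)
All positions satisfy it → formula holds.

Yes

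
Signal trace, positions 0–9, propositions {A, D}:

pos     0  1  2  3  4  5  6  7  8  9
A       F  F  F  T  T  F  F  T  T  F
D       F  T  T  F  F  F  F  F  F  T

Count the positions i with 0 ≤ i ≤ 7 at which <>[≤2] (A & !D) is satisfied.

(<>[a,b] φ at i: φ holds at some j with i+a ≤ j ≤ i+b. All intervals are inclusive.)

7

Evaluate at each i in [0,7]:
  i=0: ✗ (none in [0,2])
  i=1: ✓ (witness j=3)
  i=2: ✓ (witness j=3)
  i=3: ✓ (witness j=3)
  i=4: ✓ (witness j=4)
  i=5: ✓ (witness j=7)
  i=6: ✓ (witness j=7)
  i=7: ✓ (witness j=7)
Positions where it holds: {1, 2, 3, 4, 5, 6, 7} → 7.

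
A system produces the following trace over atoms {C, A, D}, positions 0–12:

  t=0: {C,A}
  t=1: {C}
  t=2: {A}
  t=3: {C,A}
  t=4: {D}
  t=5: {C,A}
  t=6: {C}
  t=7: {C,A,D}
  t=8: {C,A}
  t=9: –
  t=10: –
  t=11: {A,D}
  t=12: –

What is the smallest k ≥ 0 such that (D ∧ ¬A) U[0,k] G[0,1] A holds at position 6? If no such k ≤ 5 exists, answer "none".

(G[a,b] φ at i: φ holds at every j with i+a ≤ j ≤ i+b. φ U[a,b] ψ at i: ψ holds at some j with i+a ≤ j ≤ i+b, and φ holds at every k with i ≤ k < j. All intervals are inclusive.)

Need earliest j ≥ 6 with G[0,1] A, and (D ∧ ¬A) at every k in [6,j-1].
  j=6: rhs fails.
  j=7: rhs holds but lhs fails at k=6.
  j=8: rhs fails.
  j=9: rhs fails.
  j=10: rhs fails.
  j=11: rhs fails.
No witness within the range → none.

none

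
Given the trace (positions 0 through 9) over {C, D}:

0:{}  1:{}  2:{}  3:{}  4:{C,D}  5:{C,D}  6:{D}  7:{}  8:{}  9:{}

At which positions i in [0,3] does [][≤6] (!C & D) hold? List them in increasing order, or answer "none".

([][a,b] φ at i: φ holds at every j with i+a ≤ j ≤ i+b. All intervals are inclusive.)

none

Evaluate at each i in [0,3]:
  i=0: ✗ (fails at j=0)
  i=1: ✗ (fails at j=1)
  i=2: ✗ (fails at j=2)
  i=3: ✗ (fails at j=3)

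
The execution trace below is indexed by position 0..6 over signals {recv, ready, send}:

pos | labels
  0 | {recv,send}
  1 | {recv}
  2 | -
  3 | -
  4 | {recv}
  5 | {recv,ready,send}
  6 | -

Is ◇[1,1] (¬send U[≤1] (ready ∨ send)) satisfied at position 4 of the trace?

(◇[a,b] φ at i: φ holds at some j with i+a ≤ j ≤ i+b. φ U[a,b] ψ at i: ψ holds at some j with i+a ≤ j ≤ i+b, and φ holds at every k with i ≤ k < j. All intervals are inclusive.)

Holds

Check (¬send U[≤1] (ready ∨ send)) at each j in [5,5]:
  j=5: holds
Found at j=5 → formula holds.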